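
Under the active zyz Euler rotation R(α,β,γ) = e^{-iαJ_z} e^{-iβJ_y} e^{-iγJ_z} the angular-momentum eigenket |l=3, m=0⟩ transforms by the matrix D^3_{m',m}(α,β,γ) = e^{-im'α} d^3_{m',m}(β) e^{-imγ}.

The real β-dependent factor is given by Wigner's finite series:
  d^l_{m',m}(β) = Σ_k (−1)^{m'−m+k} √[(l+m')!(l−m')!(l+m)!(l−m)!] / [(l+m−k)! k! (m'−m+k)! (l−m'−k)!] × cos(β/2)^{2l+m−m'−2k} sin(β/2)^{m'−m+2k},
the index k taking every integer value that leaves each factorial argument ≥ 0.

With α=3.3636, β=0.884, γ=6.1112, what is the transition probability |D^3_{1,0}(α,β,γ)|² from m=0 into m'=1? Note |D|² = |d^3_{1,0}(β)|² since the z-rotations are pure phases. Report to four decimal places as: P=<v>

Split into d^3_{1,0}(β=0.884) × two z-phases.
c=cos(0.884/2)=0.903898, s=sin(0.884/2)=0.427748; N=√[24·2·6·6]=41.569219
Admissible k: 0..2 (factorial args all ≥0)
  k=0: (−1)^1·41.5692/(12)·0.9039^5·0.4277^1 = -0.894079
  k=1: (−1)^2·41.5692/(4)·0.9039^3·0.4277^3 = +0.600668
  k=2: (−1)^3·41.5692/(12)·0.9039^1·0.4277^5 = -0.044838
d^3_{1,0}(0.884) = -0.894079 +0.600668 -0.044838 = -0.338249
|D^3_{1,0}|² = |d^3_{1,0}(β)|² = (-0.338249)² = 0.114413 (the z-rotation phases have unit modulus)

P=0.1144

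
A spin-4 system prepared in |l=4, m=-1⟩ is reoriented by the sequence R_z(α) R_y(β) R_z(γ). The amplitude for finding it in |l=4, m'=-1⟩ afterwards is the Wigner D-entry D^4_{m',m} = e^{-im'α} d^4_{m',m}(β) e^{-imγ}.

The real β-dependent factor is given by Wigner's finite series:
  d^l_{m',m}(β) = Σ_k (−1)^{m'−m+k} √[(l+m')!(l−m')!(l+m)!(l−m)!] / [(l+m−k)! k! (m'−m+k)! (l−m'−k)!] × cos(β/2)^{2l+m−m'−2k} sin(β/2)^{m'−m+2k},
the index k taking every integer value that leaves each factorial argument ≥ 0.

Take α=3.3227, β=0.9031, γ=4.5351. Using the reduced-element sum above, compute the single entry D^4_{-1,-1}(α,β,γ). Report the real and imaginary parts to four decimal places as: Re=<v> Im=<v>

Re=0.0016 Im=-0.4290

First d^4_{-1,-1}(β=0.9031), then the phase factors e^{-i(-1)α} and e^{-i(-1)γ}:
c=cos(0.9031/2)=0.899772, s=sin(0.9031/2)=0.436361; N=√[6·120·6·120]=720.000000
Admissible k: 0..3 (factorial args all ≥0)
  k=0: (−1)^0·720.0000/(720)·0.8998^8·0.4364^0 = +0.429595
  k=1: (−1)^1·720.0000/(48)·0.8998^6·0.4364^2 = -1.515573
  k=2: (−1)^2·720.0000/(24)·0.8998^4·0.4364^4 = +0.712908
  k=3: (−1)^3·720.0000/(72)·0.8998^2·0.4364^6 = -0.055891
d^4_{-1,-1}(0.9031) = +0.429595 -1.515573 +0.712908 -0.055891 = -0.428961
D = (-0.983645-0.180119i)·(-0.428961)·(-0.176362-0.984325i) = +0.001638-0.428958i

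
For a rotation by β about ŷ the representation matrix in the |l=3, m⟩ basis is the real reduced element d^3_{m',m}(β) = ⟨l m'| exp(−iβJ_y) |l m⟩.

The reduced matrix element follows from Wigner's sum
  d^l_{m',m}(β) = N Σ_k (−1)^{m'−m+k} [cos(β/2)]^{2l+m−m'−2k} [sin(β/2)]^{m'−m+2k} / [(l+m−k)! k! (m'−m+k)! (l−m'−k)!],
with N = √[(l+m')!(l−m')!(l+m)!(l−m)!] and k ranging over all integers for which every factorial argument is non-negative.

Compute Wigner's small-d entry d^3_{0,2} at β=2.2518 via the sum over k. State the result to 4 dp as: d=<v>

d^3_{0,2}(β=2.2518) via Wigner's sum:
Half-angle: c=0.430364, s=0.902655. N=√(6·6·120·1)=65.726707
The bounds max(0,m−m')=2 and min(l+m,l−m')=3 give 2 terms
  k=2: (−1)^0·65.7267/(12)·0.4304^4·0.9027^2 = +0.153091
  k=3: (−1)^1·65.7267/(12)·0.4304^2·0.9027^4 = -0.673474
d^3_{0,2}(2.2518) = +0.153091 -0.673474 = -0.520383

d=-0.5204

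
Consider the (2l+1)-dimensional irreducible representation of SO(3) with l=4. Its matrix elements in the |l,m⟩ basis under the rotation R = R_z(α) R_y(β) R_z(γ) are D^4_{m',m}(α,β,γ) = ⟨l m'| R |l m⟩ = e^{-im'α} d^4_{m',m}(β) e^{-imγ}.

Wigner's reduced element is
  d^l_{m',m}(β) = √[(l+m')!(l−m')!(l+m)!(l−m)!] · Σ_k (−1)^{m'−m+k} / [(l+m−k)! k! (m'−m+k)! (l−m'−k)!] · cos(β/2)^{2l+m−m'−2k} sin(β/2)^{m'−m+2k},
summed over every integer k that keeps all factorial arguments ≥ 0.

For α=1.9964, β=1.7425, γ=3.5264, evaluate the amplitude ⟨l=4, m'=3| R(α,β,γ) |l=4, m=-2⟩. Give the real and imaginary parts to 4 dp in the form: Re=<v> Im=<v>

First d^4_{3,-2}(β=1.7425), then the phase factors e^{-i(3)α} and e^{-i(-2)γ}:
Half-angle: c=0.643871, s=0.765134. N=√(5040·1·2·720)=2693.993318
Admissible k: 0..1 (factorial args all ≥0)
  k=0: (−1)^5·2693.9933/(240)·0.6439^3·0.7651^5 = -0.785723
  k=1: (−1)^6·2693.9933/(720)·0.6439^1·0.7651^7 = +0.369851
d^4_{3,-2}(1.7425) = -0.785723 +0.369851 = -0.415873
Phases: e^{-i·(3)·1.9964}=+0.957097+0.289769i, e^{-i·(-2)·3.5264}=+0.718179+0.695859i ⇒ D=-0.202001-0.363518i

Re=-0.2020 Im=-0.3635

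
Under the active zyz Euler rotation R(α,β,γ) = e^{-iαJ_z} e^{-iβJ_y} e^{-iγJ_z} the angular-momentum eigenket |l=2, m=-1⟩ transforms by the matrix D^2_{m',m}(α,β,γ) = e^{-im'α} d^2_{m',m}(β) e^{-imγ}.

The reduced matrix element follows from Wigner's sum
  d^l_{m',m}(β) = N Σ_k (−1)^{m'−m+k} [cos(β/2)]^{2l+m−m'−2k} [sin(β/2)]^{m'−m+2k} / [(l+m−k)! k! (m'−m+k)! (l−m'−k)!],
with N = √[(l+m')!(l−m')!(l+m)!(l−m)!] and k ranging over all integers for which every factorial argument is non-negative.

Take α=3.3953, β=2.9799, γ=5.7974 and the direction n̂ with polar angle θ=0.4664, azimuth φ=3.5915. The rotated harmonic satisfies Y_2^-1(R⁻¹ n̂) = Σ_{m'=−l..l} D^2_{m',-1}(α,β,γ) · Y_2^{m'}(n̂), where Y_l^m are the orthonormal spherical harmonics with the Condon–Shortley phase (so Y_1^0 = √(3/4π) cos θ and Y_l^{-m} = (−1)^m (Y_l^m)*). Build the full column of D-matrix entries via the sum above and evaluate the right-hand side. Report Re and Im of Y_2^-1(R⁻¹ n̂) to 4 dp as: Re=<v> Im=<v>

Re=0.3463 Im=-0.1208

Need the full column D^2_{m',-1} for m'=−2..2 at α=3.3953, β=2.9799, γ=5.7974.
cos(β/2)=0.080758, sin(β/2)=0.996734
d^2_{-2,-1}: single k=1 term ⇒ +0.001050;  D = +0.001050+0.000023i
d^2_{-1,-1}: k∈[0..1] ⇒ +0.000043 -0.019438 = -0.019396;  D = +0.018876-0.004461i
d^2_{0,-1}: k∈[0..1] ⇒ -0.001286 +0.195885 = +0.194599;  D = +0.172085-0.090859i
d^2_{1,-1}: k∈[0..1] ⇒ +0.019438 -0.986999 = -0.967561;  D = +0.714844-0.652052i
d^2_{2,-1}: single k=0 term ⇒ -0.159939;  D = -0.087329+0.133993i
Y_2^{m'}(θ=0.4664,φ=3.5915) and Σ D·Y over m':
  (+0.0010+0.0000i)·(+0.0486-0.0612i)  (+0.0189-0.0045i)·(-0.2794+0.1349i)  (+0.1721-0.0909i)·(+0.4395+0.0000i)  (+0.7148-0.6521i)·(+0.2794+0.1349i)  (-0.0873+0.1340i)·(+0.0486+0.0612i)
Y_2^-1(R⁻¹ n̂) = +0.346291-0.120764i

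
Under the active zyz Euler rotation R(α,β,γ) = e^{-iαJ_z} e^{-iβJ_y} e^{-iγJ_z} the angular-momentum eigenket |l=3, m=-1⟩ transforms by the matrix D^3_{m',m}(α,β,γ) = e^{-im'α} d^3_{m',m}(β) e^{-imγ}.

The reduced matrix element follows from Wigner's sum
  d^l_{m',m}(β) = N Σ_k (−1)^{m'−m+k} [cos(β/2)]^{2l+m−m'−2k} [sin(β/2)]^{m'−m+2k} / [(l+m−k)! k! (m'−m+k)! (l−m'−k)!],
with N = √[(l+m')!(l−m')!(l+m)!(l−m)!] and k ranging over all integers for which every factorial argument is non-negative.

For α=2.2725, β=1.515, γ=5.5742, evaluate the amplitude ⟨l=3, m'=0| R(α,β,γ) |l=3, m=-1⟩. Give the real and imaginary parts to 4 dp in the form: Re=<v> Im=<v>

Re=0.3231 Im=-0.2771

D^3_{0,-1}(2.2725,1.515,5.5742) = e^{-i·0·2.2725}·d^3_{0,-1}(1.515)·e^{-i·-1·5.5742}. Compute d first:
c=cos(1.515/2)=0.726556, s=sin(1.515/2)=0.687107; N=√[6·6·2·24]=41.569219
k: max(0,(-1)−(0))=0 … min(3+(-1),3−(0))=2
  k=0: (−1)^1·41.5692/(12)·0.7266^5·0.6871^1 = -0.481904
  k=1: (−1)^2·41.5692/(4)·0.7266^3·0.6871^3 = +1.292983
  k=2: (−1)^3·41.5692/(12)·0.7266^1·0.6871^5 = -0.385463
d^3_{0,-1}(1.515) = -0.481904 +1.292983 -0.385463 = +0.425616
Attach z-rotation phases: D = e^{-i(0)(2.2725)}·(+0.425616)·e^{-i(-1)(5.5742)} = +0.323052-0.277103i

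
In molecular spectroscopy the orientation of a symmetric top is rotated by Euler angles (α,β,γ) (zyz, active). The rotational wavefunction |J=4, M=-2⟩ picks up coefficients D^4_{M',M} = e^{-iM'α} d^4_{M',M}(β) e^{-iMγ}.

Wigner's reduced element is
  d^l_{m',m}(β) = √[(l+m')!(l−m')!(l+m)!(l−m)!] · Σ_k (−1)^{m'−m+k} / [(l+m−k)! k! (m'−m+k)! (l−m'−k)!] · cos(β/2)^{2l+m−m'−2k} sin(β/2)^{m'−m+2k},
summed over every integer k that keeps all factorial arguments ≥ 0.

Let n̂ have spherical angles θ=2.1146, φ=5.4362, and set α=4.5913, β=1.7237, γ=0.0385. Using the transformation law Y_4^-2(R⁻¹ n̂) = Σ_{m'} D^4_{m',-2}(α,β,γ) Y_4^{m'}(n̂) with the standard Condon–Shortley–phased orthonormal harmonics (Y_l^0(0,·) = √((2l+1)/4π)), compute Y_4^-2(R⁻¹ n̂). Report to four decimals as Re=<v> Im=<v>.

Need the full column D^4_{m',-2} for m'=−4..4 at α=4.5913, β=1.7237, γ=0.0385.
cos(β/2)=0.651034, sin(β/2)=0.759048
d^4_{-4,-2}: single k=2 term ⇒ +0.232135;  D = +0.213140-0.091968i
d^4_{-3,-2}: k∈[1..2] ⇒ +0.140786 -0.574134 = -0.433347;  D = -0.122366-0.415712i
d^4_{-2,-2}: k∈[0..2] ⇒ +0.032272 -0.526433 +0.894508 = +0.400347;  D = -0.394898+0.065828i
d^4_{-1,-2}: k∈[0..2] ⇒ -0.159637 +1.085011 -0.983272 = -0.057898;  D = +0.002552+0.057842i
d^4_{0,-2}: k∈[0..2] ⇒ +0.416182 -1.508632 +0.769034 = -0.323416;  D = -0.322457-0.024878i
d^4_{1,-2}: k∈[0..2] ⇒ -0.723340 +1.474908 -0.400983 = +0.350585;  D = -0.068994+0.343729i
d^4_{2,-2}: k∈[0..2] ⇒ +0.894508 -0.972759 +0.110193 = +0.031942;  D = -0.030329-0.010023i
d^4_{3,-2}: k∈[0..1] ⇒ -0.780448 +0.353634 = -0.426814;  D = -0.181900+0.386112i
d^4_{4,-2}: single k=0 term ⇒ +0.428947;  D = +0.363118+0.228343i
Y_4^{m'}(θ=2.1146,φ=5.4362) and Σ D·Y over m':
  (+0.2131-0.0920i)·(-0.2302-0.0579i)  (-0.1224-0.4157i)·(+0.3348-0.2294i)  (-0.3949+0.0658i)·(-0.0263+0.2125i)  (+0.0026+0.0578i)·(+0.1562+0.1767i)  (-0.3225-0.0249i)·(-0.2669+0.0000i)  (-0.0690+0.3437i)·(-0.1562+0.1767i)  (-0.0303-0.0100i)·(-0.0263-0.2125i)  (-0.1819+0.3861i)·(-0.3348-0.2294i)  (+0.3631+0.2283i)·(-0.2302+0.0579i)
Y_4^-2(R⁻¹ n̂) = -0.116695-0.350058i

Re=-0.1167 Im=-0.3501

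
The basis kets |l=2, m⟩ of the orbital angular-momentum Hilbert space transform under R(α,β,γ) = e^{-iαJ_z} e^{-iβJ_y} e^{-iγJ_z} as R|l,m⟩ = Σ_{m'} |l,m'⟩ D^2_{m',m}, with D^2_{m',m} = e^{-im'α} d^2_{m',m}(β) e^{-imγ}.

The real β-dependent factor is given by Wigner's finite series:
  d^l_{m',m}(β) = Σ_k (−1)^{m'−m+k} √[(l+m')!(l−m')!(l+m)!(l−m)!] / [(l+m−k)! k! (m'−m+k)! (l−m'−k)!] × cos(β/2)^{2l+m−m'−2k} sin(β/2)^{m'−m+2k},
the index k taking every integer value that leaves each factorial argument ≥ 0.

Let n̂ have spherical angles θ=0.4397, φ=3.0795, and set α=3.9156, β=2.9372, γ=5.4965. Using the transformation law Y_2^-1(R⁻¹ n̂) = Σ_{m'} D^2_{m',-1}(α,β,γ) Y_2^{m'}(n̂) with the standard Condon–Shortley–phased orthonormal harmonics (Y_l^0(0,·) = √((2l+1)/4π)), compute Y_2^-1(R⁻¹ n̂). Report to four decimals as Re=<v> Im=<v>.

Re=0.0661 Im=-0.3525

Need the full column D^2_{m',-1} for m'=−2..2 at α=3.9156, β=2.9372, γ=5.4965.
cos(β/2)=0.102019, sin(β/2)=0.994782
d^2_{-2,-1}: single k=1 term ⇒ +0.002112;  D = +0.001529+0.001457i
d^2_{-1,-1}: k∈[0..1] ⇒ +0.000108 -0.030898 = -0.030790;  D = +0.030788-0.000390i
d^2_{0,-1}: k∈[0..1] ⇒ -0.002587 +0.246002 = +0.243415;  D = +0.171899-0.172342i
d^2_{1,-1}: k∈[0..1] ⇒ +0.030898 -0.979293 = -0.948394;  D = +0.009582-0.948346i
d^2_{2,-1}: single k=0 term ⇒ -0.200860;  D = +0.138944+0.145049i
Y_2^{m'}(θ=0.4397,φ=3.0795) and Σ D·Y over m':
  (+0.0015+0.0015i)·(+0.0695+0.0087i)  (+0.0308-0.0004i)·(-0.2970-0.0185i)  (+0.1719-0.1723i)·(+0.4593+0.0000i)  (+0.0096-0.9483i)·(+0.2970-0.0185i)  (+0.1389+0.1450i)·(+0.0695-0.0087i)
Y_2^-1(R⁻¹ n̂) = +0.066145-0.352464i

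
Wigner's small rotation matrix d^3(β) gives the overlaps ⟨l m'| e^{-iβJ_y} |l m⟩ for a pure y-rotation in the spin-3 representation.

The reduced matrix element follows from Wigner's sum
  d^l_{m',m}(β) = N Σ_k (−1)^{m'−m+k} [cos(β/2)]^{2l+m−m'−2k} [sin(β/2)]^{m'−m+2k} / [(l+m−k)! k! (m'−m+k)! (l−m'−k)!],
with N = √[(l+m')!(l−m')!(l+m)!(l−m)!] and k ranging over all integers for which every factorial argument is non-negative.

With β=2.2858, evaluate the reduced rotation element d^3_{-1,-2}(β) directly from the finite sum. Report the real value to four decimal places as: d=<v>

d=0.3050

d^3_{-1,-2}(β=2.2858) via Wigner's sum:
Half-angle: c=0.414958, s=0.909841. N=√(2·24·1·120)=75.894664
Admissible k: 0..1 (factorial args all ≥0)
  k=0: (−1)^1·75.8947/(24)·0.4150^5·0.9098^1 = -0.035398
  k=1: (−1)^2·75.8947/(12)·0.4150^3·0.9098^3 = +0.340359
d^3_{-1,-2}(2.2858) = -0.035398 +0.340359 = +0.304961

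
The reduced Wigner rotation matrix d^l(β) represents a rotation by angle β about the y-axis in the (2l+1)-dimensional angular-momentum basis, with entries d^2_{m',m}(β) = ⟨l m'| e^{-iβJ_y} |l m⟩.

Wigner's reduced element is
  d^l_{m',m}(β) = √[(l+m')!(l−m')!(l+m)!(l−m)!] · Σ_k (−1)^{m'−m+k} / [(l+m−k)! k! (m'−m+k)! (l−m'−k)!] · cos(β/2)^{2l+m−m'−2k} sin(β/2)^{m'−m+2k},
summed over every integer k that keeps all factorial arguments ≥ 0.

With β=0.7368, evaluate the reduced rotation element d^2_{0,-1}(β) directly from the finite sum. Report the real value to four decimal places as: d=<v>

d^2_{0,-1}(β=0.7368) via Wigner's sum:
Half-angle: c=0.932905, s=0.360123. N=√(2·2·1·6)=4.898979
Admissible k: 0..1 (factorial args all ≥0)
  k=0: (−1)^1·4.8990/(2)·0.9329^3·0.3601^1 = -0.716207
  k=1: (−1)^2·4.8990/(2)·0.9329^1·0.3601^3 = +0.106725
d^2_{0,-1}(0.7368) = -0.716207 +0.106725 = -0.609482

d=-0.6095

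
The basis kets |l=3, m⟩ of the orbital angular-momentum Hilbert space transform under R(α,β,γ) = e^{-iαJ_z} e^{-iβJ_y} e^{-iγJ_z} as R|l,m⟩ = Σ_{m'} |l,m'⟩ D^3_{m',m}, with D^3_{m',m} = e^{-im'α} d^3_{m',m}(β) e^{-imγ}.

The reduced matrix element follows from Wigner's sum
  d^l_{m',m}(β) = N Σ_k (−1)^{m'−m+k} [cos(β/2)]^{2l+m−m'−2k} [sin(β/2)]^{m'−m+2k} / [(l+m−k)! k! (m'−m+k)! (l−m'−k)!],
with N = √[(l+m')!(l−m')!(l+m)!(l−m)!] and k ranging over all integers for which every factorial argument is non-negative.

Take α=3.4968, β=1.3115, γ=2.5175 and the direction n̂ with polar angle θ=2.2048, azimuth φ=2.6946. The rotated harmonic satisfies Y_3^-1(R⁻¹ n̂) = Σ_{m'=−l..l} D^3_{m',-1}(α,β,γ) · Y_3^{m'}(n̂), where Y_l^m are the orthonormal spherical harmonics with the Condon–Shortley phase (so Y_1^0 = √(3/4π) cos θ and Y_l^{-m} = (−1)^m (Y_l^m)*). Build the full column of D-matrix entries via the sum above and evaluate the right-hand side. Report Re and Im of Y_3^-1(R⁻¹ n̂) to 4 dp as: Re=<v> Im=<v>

Re=0.0718 Im=0.0040

Need the full column D^3_{m',-1} for m'=−3..3 at α=3.4968, β=1.3115, γ=2.5175.
cos(β/2)=0.792591, sin(β/2)=0.609754
d^3_{-3,-1}: single k=2 term ⇒ +0.568265;  D = +0.513768+0.242833i
d^3_{-2,-1}: k∈[1..2] ⇒ +0.603115 -0.713906 = -0.110791;  D = +0.110379+0.009552i
d^3_{-1,-1}: k∈[0..2] ⇒ +0.247910 -1.173803 +0.521036 = -0.404857;  D = -0.390310+0.107553i
d^3_{0,-1}: k∈[0..2] ⇒ -0.660679 +1.173067 -0.231426 = +0.280962;  D = -0.227999+0.164183i
d^3_{1,-1}: k∈[0..2] ⇒ +0.880352 -0.694714 +0.051396 = +0.237034;  D = +0.132171-0.196763i
d^3_{2,-1}: k∈[0..1] ⇒ -0.713906 +0.211262 = -0.502643;  D = +0.117667-0.488677i
d^3_{3,-1}: single k=0 term ⇒ +0.336327;  D = -0.039901-0.333952i
Y_3^{m'}(θ=2.2048,φ=2.6946) and Σ D·Y over m':
  (+0.5138+0.2428i)·(-0.0497-0.2125i)  (+0.1104+0.0096i)·(-0.2461-0.3063i)  (-0.3903+0.1076i)·(-0.1772-0.0849i)  (-0.2280+0.1642i)·(+0.2753+0.0000i)  (+0.1322-0.1968i)·(+0.1772-0.0849i)  (+0.1177-0.4887i)·(-0.2461+0.3063i)  (-0.0399-0.3340i)·(+0.0497-0.2125i)
Y_3^-1(R⁻¹ n̂) = +0.071839+0.004023i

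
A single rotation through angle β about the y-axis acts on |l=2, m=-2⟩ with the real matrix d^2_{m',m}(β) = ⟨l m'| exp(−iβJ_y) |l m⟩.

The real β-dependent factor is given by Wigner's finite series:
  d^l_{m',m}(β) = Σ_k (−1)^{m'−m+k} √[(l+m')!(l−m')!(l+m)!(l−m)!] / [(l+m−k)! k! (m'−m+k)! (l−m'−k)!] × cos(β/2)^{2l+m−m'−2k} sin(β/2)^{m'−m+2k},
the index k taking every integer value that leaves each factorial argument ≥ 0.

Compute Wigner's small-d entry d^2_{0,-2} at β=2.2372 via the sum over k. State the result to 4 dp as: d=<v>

d^2_{0,-2}(β=2.2372) via Wigner's sum:
c=cos(2.2372/2)=0.436942, s=sin(2.2372/2)=0.899490; N=√[2·2·1·24]=9.797959
k∈{0} keeps every argument non-negative
  k=0: (−1)^2·9.7980/(4)·0.4369^2·0.8995^2 = +0.378369
d^2_{0,-2}(2.2372) = +0.378369

d=0.3784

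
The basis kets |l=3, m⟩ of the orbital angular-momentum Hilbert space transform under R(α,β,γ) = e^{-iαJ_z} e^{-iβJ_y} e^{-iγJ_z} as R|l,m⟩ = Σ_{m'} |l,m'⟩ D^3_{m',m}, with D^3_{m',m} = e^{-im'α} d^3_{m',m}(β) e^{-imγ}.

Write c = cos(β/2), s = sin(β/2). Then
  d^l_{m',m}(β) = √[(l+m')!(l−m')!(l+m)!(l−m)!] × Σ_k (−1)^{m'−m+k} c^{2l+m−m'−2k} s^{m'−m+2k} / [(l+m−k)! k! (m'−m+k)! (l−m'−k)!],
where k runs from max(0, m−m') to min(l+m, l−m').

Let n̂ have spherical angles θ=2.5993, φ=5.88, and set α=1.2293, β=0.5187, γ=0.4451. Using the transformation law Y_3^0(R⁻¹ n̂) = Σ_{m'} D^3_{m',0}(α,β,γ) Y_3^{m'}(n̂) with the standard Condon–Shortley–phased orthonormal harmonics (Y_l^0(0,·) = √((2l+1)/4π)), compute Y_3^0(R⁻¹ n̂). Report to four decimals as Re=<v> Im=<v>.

Re=0.0325 Im=0.0000

Need the full column D^3_{m',0} for m'=−3..3 at α=1.2293, β=0.5187, γ=0.4451.
cos(β/2)=0.966557, sin(β/2)=0.256452
d^3_{-3,0}: single k=3 term ⇒ +0.068111;  D = -0.058197-0.035386i
d^3_{-2,0}: k∈[2..3] ⇒ +0.314401 -0.022133 = +0.292268;  D = -0.226708+0.184455i
d^3_{-1,0}: k∈[1..3] ⇒ +0.749436 -0.158276 +0.003714 = +0.594874;  D = +0.199222+0.560523i
d^3_{0,0}: k∈[0..3] ⇒ +0.815388 -0.516613 +0.036368 -0.000284 = +0.334859;  D = +0.334859+0.000000i
d^3_{1,0}: k∈[0..2] ⇒ -0.749436 +0.158276 -0.003714 = -0.594874;  D = -0.199222+0.560523i
d^3_{2,0}: k∈[0..1] ⇒ +0.314401 -0.022133 = +0.292268;  D = -0.226708-0.184455i
d^3_{3,0}: single k=0 term ⇒ -0.068111;  D = +0.058197-0.035386i
Y_3^{m'}(θ=2.5993,φ=5.88) and Σ D·Y over m':
  (-0.0582-0.0354i)·(+0.0203+0.0537i)  (-0.2267+0.1845i)·(-0.1614-0.1683i)  (+0.1992+0.5605i)·(+0.4094+0.1746i)  (+0.3349+0.0000i)·(-0.2136+0.0000i)  (-0.1992+0.5605i)·(-0.4094+0.1746i)  (-0.2267-0.1845i)·(-0.1614+0.1683i)  (+0.0582-0.0354i)·(-0.0203+0.0537i)
Y_3^0(R⁻¹ n̂) = +0.032531-0.000000i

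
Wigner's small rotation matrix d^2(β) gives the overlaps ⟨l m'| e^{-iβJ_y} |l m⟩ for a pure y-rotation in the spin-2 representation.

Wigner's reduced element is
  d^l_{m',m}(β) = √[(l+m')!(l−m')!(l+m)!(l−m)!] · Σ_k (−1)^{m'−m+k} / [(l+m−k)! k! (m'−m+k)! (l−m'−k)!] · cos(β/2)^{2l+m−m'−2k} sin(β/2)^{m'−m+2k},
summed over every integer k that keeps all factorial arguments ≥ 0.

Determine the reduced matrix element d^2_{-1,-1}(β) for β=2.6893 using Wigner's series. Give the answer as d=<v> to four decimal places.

d^2_{-1,-1}(β=2.6893) via Wigner's sum:
Half-angle: c=0.224224, s=0.974538. N=√(1·6·1·6)=6.000000
k∈{0,1} keeps every argument non-negative
  k=0: (−1)^0·6.0000/(6)·0.2242^4·0.9745^0 = +0.002528
  k=1: (−1)^1·6.0000/(2)·0.2242^2·0.9745^2 = -0.143246
d^2_{-1,-1}(2.6893) = +0.002528 -0.143246 = -0.140718

d=-0.1407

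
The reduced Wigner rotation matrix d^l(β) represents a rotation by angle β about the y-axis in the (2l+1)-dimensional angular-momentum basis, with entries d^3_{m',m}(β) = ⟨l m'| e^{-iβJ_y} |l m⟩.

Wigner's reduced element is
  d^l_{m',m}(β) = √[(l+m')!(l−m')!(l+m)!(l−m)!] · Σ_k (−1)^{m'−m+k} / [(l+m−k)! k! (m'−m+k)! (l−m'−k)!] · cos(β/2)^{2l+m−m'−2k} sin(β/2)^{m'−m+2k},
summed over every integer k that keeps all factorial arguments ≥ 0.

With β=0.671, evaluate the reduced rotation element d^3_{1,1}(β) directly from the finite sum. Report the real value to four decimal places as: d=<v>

d=0.0823

d^3_{1,1}(β=0.671) via Wigner's sum:
c=cos(0.671/2)=0.944246, s=sin(0.671/2)=0.329241; N=√[24·2·24·2]=48.000000
The bounds max(0,m−m')=0 and min(l+m,l−m')=2 give 3 terms
  k=0: (−1)^0·48.0000/(48)·0.9442^6·0.3292^0 = +0.708778
  k=1: (−1)^1·48.0000/(6)·0.9442^4·0.3292^2 = -0.689380
  k=2: (−1)^2·48.0000/(8)·0.9442^2·0.3292^4 = +0.062861
d^3_{1,1}(0.671) = +0.708778 -0.689380 +0.062861 = +0.082258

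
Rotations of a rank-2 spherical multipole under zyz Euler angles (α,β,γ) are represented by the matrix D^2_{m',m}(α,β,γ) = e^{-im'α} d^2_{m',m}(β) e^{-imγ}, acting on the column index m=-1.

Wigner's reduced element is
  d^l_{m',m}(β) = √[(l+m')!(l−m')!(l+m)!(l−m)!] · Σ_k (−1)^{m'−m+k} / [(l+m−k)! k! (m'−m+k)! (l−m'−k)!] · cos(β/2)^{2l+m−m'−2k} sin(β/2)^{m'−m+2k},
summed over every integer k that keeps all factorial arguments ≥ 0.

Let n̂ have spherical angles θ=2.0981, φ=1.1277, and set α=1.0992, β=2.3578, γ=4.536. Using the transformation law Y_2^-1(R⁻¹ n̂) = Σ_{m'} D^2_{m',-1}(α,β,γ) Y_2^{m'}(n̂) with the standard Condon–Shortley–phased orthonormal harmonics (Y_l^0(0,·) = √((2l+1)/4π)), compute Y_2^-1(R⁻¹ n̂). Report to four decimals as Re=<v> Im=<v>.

Re=0.0155 Im=0.1918

Need the full column D^2_{m',-1} for m'=−2..2 at α=1.0992, β=2.3578, γ=4.536.
cos(β/2)=0.381942, sin(β/2)=0.924186
d^2_{-2,-1}: single k=1 term ⇒ +0.102987;  D = +0.092679+0.044908i
d^2_{-1,-1}: k∈[0..1] ⇒ +0.021281 -0.373796 = -0.352515;  D = -0.281061+0.212772i
d^2_{0,-1}: k∈[0..1] ⇒ -0.126132 +0.738502 = +0.612369;  D = -0.107456-0.602868i
d^2_{1,-1}: k∈[0..1] ⇒ +0.373796 -0.729522 = -0.355726;  D = +0.340338+0.103494i
d^2_{2,-1}: single k=0 term ⇒ -0.602984;  D = +0.418373-0.434228i
Y_2^{m'}(θ=2.0981,φ=1.1277) and Σ D·Y over m':
  (+0.0927+0.0449i)·(-0.1824-0.2235i)  (-0.2811+0.2128i)·(-0.1440+0.3035i)  (-0.1075-0.6029i)·(-0.0758+0.0000i)  (+0.3403+0.1035i)·(+0.1440+0.3035i)  (+0.4184-0.4342i)·(-0.1824+0.2235i)
Y_2^-1(R⁻¹ n̂) = +0.015506+0.191750i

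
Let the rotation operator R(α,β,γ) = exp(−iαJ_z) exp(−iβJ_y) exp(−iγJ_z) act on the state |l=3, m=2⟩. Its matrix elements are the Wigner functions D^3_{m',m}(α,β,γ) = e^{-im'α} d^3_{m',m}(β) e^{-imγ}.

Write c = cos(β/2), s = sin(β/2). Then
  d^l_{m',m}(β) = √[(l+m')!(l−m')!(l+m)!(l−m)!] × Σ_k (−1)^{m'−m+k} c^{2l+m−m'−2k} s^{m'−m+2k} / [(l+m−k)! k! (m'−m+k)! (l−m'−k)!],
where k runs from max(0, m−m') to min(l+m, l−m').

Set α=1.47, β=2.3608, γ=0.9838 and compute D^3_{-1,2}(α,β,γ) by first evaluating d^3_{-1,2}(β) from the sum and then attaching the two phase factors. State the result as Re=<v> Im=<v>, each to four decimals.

First d^3_{-1,2}(β=2.3608), then the phase factors e^{-i(-1)α} and e^{-i(2)γ}:
c=cos(2.3608/2)=0.380555, s=sin(2.3608/2)=0.924758; N=√[2·24·120·1]=75.894664
k: max(0,(2)−(-1))=3 … min(3+(2),3−(-1))=4
  k=3: (−1)^0·75.8947/(12)·0.3806^3·0.9248^3 = +0.275656
  k=4: (−1)^1·75.8947/(24)·0.3806^1·0.9248^5 = -0.813877
d^3_{-1,2}(2.3608) = +0.275656 -0.813877 = -0.538221
D = (+0.100626+0.994924i)·(-0.538221)·(-0.386472-0.922301i) = -0.472951+0.256903i

Re=-0.4730 Im=0.2569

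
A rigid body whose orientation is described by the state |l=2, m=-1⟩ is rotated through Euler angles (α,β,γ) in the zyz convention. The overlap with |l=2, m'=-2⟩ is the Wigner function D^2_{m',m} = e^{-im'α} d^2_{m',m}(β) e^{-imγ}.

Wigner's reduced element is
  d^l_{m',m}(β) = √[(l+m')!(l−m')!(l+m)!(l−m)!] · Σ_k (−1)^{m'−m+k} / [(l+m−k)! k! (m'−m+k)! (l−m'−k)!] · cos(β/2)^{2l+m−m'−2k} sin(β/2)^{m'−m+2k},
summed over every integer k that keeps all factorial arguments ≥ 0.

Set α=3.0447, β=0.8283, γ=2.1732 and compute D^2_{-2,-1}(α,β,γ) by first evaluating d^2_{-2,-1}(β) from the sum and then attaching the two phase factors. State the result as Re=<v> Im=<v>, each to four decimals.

D^2_{-2,-1}(3.0447,0.8283,2.1732) = e^{-i·-2·3.0447}·d^2_{-2,-1}(0.8283)·e^{-i·-1·2.1732}. Compute d first:
c=cos(0.8283/2)=0.915459, s=sin(0.8283/2)=0.402412; N=√[1·24·1·6]=12.000000
Admissible k: 1..1 (factorial args all ≥0)
  k=1: (−1)^0·12.0000/(6)·0.9155^3·0.4024^1 = +0.617472
d^2_{-2,-1}(0.8283) = +0.617472
Attach z-rotation phases: D = e^{-i(-2)(3.0447)}·(+0.617472)·e^{-i(-1)(2.1732)} = -0.245347+0.566636i

Re=-0.2453 Im=0.5666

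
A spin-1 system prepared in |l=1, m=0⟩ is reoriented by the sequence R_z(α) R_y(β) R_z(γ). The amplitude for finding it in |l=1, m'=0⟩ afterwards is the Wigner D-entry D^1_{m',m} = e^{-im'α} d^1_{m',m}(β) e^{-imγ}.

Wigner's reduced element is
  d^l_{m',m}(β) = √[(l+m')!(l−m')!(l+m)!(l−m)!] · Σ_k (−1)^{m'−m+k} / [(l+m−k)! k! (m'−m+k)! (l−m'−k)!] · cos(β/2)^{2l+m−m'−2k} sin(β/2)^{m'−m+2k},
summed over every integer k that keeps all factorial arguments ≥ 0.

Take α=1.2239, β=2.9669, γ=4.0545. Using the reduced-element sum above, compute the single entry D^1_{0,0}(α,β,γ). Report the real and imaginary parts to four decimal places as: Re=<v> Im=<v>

Re=-0.9848 Im=0.0000

D^1_{0,0}(1.2239,2.9669,4.0545) = e^{-i·0·1.2239}·d^1_{0,0}(2.9669)·e^{-i·0·4.0545}. Compute d first:
Half-angle: c=0.087235, s=0.996188. N=√(1·1·1·1)=1.000000
k∈{0,1} keeps every argument non-negative
  k=0: (−1)^0·1.0000/(1)·0.0872^2·0.9962^0 = +0.007610
  k=1: (−1)^1·1.0000/(1)·0.0872^0·0.9962^2 = -0.992390
d^1_{0,0}(2.9669) = +0.007610 -0.992390 = -0.984780
D = (+1.000000+0.000000i)·(-0.984780)·(+1.000000+0.000000i) = -0.984780+0.000000i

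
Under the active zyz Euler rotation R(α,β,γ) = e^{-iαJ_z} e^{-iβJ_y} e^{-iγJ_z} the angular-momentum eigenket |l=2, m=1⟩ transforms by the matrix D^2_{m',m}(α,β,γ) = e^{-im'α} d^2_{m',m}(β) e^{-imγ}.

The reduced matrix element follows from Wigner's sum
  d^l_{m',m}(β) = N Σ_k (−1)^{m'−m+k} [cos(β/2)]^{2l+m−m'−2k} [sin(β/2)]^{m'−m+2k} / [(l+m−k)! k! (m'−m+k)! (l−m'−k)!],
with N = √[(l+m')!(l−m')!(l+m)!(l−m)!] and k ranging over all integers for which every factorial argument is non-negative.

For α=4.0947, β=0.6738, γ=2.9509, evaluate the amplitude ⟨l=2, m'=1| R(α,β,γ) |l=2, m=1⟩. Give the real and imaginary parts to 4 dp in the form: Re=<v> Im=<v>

Re=0.3626 Im=-0.3463

Split into d^2_{1,1}(β=0.6738) × two z-phases.
With c≡cos(β/2)=0.943784 and s≡sin(β/2)=0.330563, N=[6·1·6·1]^{1/2}=6.000000
The bounds max(0,m−m')=0 and min(l+m,l−m')=1 give 2 terms
  k=0: (−1)^0·6.0000/(6)·0.9438^4·0.3306^0 = +0.793397
  k=1: (−1)^1·6.0000/(2)·0.9438^2·0.3306^2 = -0.291995
d^2_{1,1}(0.6738) = +0.793397 -0.291995 = +0.501402
Phases: e^{-i·(1)·4.0947}=-0.579153+0.815219i, e^{-i·(1)·2.9509}=-0.981873-0.189539i ⇒ D=+0.362599-0.346303i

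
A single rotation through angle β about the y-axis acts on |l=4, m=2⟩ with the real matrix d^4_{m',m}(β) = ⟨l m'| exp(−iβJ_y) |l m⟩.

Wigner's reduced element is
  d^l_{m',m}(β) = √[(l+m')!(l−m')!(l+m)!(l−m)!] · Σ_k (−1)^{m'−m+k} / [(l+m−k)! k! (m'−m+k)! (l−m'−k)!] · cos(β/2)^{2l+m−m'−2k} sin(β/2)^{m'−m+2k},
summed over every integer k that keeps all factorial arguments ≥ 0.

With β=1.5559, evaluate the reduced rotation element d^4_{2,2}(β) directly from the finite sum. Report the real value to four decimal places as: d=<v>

d=0.2311

d^4_{2,2}(β=1.5559) via Wigner's sum:
With c≡cos(β/2)=0.712354 and s≡sin(β/2)=0.701821, N=[720·2·720·2]^{1/2}=1440.000000
Admissible k: 0..2 (factorial args all ≥0)
  k=0: (−1)^0·1440.0000/(1440)·0.7124^8·0.7018^0 = +0.066308
  k=1: (−1)^1·1440.0000/(120)·0.7124^6·0.7018^2 = -0.772339
  k=2: (−1)^2·1440.0000/(96)·0.7124^4·0.7018^4 = +0.937084
d^4_{2,2}(1.5559) = +0.066308 -0.772339 +0.937084 = +0.231053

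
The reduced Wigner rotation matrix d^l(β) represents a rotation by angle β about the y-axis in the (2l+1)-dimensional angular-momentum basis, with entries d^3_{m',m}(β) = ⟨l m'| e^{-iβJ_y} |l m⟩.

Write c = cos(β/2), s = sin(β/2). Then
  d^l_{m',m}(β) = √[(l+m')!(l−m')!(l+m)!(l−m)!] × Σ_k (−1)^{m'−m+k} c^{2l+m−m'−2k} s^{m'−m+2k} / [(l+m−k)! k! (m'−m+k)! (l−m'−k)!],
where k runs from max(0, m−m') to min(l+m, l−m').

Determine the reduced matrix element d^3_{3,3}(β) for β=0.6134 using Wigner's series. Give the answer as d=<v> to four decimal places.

d^3_{3,3}(β=0.6134) via Wigner's sum:
c=cos(0.6134/2)=0.953335, s=sin(0.6134/2)=0.301914; N=√[720·1·720·1]=720.000000
Admissible k: 0..0 (factorial args all ≥0)
  k=0: (−1)^0·720.0000/(720)·0.9533^6·0.3019^0 = +0.750712
d^3_{3,3}(0.6134) = +0.750712

d=0.7507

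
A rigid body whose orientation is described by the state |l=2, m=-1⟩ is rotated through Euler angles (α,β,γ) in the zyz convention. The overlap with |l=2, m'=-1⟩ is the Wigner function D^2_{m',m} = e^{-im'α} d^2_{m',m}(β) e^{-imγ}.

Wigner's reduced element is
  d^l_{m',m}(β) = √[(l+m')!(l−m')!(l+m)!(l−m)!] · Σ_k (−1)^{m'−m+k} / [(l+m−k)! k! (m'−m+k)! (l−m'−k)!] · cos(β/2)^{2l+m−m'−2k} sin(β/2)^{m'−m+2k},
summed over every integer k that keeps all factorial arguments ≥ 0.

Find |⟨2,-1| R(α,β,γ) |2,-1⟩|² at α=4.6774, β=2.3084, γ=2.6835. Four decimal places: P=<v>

Split into d^2_{-1,-1}(β=2.3084) × two z-phases.
With c≡cos(β/2)=0.404650 and s≡sin(β/2)=0.914472, N=[1·6·1·6]^{1/2}=6.000000
Admissible k: 0..1 (factorial args all ≥0)
  k=0: (−1)^0·6.0000/(6)·0.4047^4·0.9145^0 = +0.026811
  k=1: (−1)^1·6.0000/(2)·0.4047^2·0.9145^2 = -0.410791
d^2_{-1,-1}(2.3084) = +0.026811 -0.410791 = -0.383980
|D^2_{-1,-1}|² = |d^2_{-1,-1}(β)|² = (-0.383980)² = 0.147441 (the z-rotation phases have unit modulus)

P=0.1474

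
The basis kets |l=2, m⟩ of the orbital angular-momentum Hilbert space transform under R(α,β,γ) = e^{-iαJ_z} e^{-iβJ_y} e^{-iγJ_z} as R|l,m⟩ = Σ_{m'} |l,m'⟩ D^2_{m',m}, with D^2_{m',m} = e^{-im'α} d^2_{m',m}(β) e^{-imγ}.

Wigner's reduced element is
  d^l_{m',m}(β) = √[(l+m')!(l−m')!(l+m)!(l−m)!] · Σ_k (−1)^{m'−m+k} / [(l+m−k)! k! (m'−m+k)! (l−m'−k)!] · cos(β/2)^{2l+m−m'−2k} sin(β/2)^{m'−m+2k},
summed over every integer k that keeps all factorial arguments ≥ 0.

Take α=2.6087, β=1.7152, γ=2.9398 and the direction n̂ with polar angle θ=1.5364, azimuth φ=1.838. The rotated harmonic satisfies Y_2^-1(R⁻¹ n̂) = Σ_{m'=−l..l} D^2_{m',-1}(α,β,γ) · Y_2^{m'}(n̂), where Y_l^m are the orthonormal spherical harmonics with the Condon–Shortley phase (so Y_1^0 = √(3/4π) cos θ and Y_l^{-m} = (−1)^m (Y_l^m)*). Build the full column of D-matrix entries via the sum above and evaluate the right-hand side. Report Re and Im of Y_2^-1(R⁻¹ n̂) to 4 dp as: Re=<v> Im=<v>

Need the full column D^2_{m',-1} for m'=−2..2 at α=2.6087, β=1.7152, γ=2.9398.
cos(β/2)=0.654254, sin(β/2)=0.756275
d^2_{-2,-1}: single k=1 term ⇒ +0.423594;  D = -0.126482+0.404270i
d^2_{-1,-1}: k∈[0..1] ⇒ +0.183226 -0.734469 = -0.551243;  D = -0.409046+0.369528i
d^2_{0,-1}: k∈[0..1] ⇒ -0.518794 +0.693203 = +0.174409;  D = -0.170870+0.034956i
d^2_{1,-1}: k∈[0..1] ⇒ +0.734469 -0.327128 = +0.407341;  D = +0.385216+0.132420i
d^2_{2,-1}: single k=0 term ⇒ -0.565998;  D = +0.367563+0.430409i
Y_2^{m'}(θ=1.5364,φ=1.838) and Σ D·Y over m':
  (-0.1265+0.4043i)·(-0.3320+0.1965i)  (-0.4090+0.3695i)·(-0.0070-0.0256i)  (-0.1709+0.0350i)·(-0.3143+0.0000i)  (+0.3852+0.1324i)·(+0.0070-0.0256i)  (+0.3676+0.4304i)·(-0.3320-0.1965i)
Y_2^-1(R⁻¹ n̂) = -0.002785-0.386254i

Re=-0.0028 Im=-0.3863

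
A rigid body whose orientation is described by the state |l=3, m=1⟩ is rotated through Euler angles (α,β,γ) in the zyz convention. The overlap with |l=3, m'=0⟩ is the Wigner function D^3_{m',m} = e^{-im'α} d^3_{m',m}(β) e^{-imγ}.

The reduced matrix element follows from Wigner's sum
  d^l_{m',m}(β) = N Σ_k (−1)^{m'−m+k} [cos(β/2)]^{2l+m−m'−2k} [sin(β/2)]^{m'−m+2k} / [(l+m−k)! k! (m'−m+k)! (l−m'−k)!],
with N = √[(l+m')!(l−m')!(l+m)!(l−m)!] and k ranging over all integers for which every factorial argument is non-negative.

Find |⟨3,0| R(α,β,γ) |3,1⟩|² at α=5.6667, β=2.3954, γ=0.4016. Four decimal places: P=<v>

P=0.2485

Split into d^3_{0,1}(β=2.3954) × two z-phases.
With c≡cos(β/2)=0.364500 and s≡sin(β/2)=0.931203, N=[6·6·24·2]^{1/2}=41.569219
k∈{1,2,3} keeps every argument non-negative
  k=1: (−1)^0·41.5692/(12)·0.3645^5·0.9312^1 = +0.020755
  k=2: (−1)^1·41.5692/(4)·0.3645^3·0.9312^3 = -0.406387
  k=3: (−1)^2·41.5692/(12)·0.3645^1·0.9312^5 = +0.884120
d^3_{0,1}(2.3954) = +0.020755 -0.406387 +0.884120 = +0.498488
|D^3_{0,1}|² = |d^3_{0,1}(β)|² = (+0.498488)² = 0.248490 (the z-rotation phases have unit modulus)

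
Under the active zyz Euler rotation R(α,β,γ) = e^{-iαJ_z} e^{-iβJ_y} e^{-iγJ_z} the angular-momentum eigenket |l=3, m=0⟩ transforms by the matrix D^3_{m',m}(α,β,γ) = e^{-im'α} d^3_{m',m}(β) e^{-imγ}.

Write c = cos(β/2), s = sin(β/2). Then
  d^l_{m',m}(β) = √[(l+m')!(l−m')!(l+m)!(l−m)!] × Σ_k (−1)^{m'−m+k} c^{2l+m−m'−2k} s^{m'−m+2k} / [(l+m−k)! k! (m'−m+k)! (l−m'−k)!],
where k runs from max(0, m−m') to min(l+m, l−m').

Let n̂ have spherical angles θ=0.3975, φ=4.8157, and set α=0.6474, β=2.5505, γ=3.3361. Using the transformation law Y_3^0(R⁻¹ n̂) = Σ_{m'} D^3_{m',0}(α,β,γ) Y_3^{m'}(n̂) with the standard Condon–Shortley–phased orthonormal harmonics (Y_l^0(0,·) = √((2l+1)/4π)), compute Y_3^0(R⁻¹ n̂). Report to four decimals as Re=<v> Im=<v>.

Need the full column D^3_{m',0} for m'=−3..3 at α=0.6474, β=2.5505, γ=3.3361.
cos(β/2)=0.291263, sin(β/2)=0.956643
d^3_{-3,0}: single k=3 term ⇒ +0.096743;  D = -0.035110+0.090147i
d^3_{-2,0}: k∈[2..3] ⇒ +0.036074 -0.389161 = -0.353087;  D = -0.096218-0.339724i
d^3_{-1,0}: k∈[1..3] ⇒ +0.006946 -0.224810 +0.808398 = +0.590534;  D = +0.471042+0.356160i
d^3_{0,0}: k∈[0..3] ⇒ +0.000611 -0.059276 +0.639457 -0.766478 = -0.185687;  D = -0.185687+0.000000i
d^3_{1,0}: k∈[0..2] ⇒ -0.006946 +0.224810 -0.808398 = -0.590534;  D = -0.471042+0.356160i
d^3_{2,0}: k∈[0..1] ⇒ +0.036074 -0.389161 = -0.353087;  D = -0.096218+0.339724i
d^3_{3,0}: single k=0 term ⇒ -0.096743;  D = +0.035110+0.090147i
Y_3^{m'}(θ=0.3975,φ=4.8157) and Σ D·Y over m':
  (-0.0351+0.0901i)·(-0.0074-0.0231i)  (-0.0962-0.3397i)·(-0.1382+0.0290i)  (+0.4710+0.3562i)·(+0.0419+0.4045i)  (-0.1857+0.0000i)·(+0.4303+0.0000i)  (-0.4710+0.3562i)·(-0.0419+0.4045i)  (-0.0962+0.3397i)·(-0.1382-0.0290i)  (+0.0351+0.0901i)·(+0.0074-0.0231i)
Y_3^0(R⁻¹ n̂) = -0.277591-0.000000i

Re=-0.2776 Im=0.0000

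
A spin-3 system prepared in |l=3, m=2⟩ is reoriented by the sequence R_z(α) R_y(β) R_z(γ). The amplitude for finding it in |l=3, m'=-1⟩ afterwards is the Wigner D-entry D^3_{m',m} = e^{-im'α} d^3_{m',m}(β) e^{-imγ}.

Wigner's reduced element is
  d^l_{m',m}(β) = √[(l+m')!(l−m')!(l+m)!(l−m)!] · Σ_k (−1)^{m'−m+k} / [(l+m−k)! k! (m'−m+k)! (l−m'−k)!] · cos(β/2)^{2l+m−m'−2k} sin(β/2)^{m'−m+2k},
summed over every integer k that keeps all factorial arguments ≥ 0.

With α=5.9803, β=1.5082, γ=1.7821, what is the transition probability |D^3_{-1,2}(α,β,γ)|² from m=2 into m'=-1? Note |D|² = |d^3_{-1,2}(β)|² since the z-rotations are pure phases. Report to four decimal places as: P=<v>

P=0.1929

First d^3_{-1,2}(β=1.5082), then the phase factors e^{-i(-1)α} and e^{-i(2)γ}:
c=cos(1.5082/2)=0.728888, s=sin(1.5082/2)=0.684633; N=√[2·24·120·1]=75.894664
k∈{3,4} keeps every argument non-negative
  k=3: (−1)^0·75.8947/(12)·0.7289^3·0.6846^3 = +0.785933
  k=4: (−1)^1·75.8947/(24)·0.7289^1·0.6846^5 = -0.346697
d^3_{-1,2}(1.5082) = +0.785933 -0.346697 = +0.439237
|D^3_{-1,2}|² = |d^3_{-1,2}(β)|² = (+0.439237)² = 0.192929 (the z-rotation phases have unit modulus)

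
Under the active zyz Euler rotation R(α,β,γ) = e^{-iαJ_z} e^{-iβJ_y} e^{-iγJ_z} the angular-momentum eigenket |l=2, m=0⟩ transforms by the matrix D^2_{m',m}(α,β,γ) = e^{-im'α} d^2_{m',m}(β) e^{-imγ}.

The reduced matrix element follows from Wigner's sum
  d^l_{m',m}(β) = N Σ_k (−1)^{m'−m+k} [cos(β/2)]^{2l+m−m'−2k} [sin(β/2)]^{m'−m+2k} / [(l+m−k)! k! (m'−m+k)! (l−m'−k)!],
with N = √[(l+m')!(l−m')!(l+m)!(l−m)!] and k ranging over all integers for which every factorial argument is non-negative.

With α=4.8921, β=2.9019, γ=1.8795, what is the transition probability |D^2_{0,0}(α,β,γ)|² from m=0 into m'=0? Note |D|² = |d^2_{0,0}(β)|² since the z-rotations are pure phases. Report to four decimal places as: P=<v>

First d^2_{0,0}(β=2.9019), then the phase factors e^{-i(0)α} and e^{-i(0)γ}:
With c≡cos(β/2)=0.119560 and s≡sin(β/2)=0.992827, N=[2·2·2·2]^{1/2}=4.000000
k: max(0,(0)−(0))=0 … min(2+(0),2−(0))=2
  k=0: (−1)^0·4.0000/(4)·0.1196^4·0.9928^0 = +0.000204
  k=1: (−1)^1·4.0000/(1)·0.1196^2·0.9928^2 = -0.056361
  k=2: (−1)^2·4.0000/(4)·0.1196^0·0.9928^4 = +0.971615
d^2_{0,0}(2.9019) = +0.000204 -0.056361 +0.971615 = +0.915459
|D^2_{0,0}|² = |d^2_{0,0}(β)|² = (+0.915459)² = 0.838065 (the z-rotation phases have unit modulus)

P=0.8381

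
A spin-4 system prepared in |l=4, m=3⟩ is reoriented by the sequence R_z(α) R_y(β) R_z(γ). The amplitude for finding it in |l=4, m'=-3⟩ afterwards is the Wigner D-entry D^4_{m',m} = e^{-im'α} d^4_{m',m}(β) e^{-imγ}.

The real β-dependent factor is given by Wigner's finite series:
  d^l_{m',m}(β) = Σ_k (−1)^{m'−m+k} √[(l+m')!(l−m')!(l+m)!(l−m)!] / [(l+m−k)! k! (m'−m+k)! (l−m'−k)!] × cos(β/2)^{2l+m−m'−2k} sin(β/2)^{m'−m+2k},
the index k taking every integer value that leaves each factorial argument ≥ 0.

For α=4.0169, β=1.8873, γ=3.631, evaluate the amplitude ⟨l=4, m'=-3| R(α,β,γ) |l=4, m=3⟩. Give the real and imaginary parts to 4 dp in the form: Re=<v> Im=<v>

Re=0.1986 Im=0.4530

First d^4_{-3,3}(β=1.8873), then the phase factors e^{-i(-3)α} and e^{-i(3)γ}:
Half-angle: c=0.586837, s=0.809705. N=√(1·5040·5040·1)=5040.000000
Admissible k: 6..7 (factorial args all ≥0)
  k=6: (−1)^0·5040.0000/(720)·0.5868^2·0.8097^6 = +0.679352
  k=7: (−1)^1·5040.0000/(5040)·0.5868^0·0.8097^8 = -0.184764
d^4_{-3,3}(1.8873) = +0.679352 -0.184764 = +0.494588
D = (+0.869962-0.493118i)·(+0.494588)·(-0.102395+0.994744i) = +0.198551+0.452984i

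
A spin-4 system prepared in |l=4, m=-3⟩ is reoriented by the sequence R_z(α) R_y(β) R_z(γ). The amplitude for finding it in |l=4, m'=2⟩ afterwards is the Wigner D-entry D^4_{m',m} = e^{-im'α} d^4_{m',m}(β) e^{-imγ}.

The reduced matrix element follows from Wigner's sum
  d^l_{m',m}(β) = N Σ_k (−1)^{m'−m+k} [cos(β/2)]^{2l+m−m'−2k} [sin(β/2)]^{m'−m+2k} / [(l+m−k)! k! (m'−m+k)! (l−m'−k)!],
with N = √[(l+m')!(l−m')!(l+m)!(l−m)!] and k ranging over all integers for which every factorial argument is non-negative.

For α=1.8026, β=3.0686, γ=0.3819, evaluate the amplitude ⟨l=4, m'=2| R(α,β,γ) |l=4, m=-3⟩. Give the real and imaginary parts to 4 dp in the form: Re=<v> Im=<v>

First d^4_{2,-3}(β=3.0686), then the phase factors e^{-i(2)α} and e^{-i(-3)γ}:
c=cos(3.0686/2)=0.036488, s=sin(3.0686/2)=0.999334; N=√[720·2·1·5040]=2693.993318
k∈{0,1} keeps every argument non-negative
  k=0: (−1)^5·2693.9933/(240)·0.0365^3·0.9993^5 = -0.000543
  k=1: (−1)^6·2693.9933/(720)·0.0365^1·0.9993^7 = +0.135891
d^4_{2,-3}(3.0686) = -0.000543 +0.135891 = +0.135348
Attach z-rotation phases: D = e^{-i(2)(1.8026)}·(+0.135348)·e^{-i(-3)(0.3819)} = -0.105064-0.085326i

Re=-0.1051 Im=-0.0853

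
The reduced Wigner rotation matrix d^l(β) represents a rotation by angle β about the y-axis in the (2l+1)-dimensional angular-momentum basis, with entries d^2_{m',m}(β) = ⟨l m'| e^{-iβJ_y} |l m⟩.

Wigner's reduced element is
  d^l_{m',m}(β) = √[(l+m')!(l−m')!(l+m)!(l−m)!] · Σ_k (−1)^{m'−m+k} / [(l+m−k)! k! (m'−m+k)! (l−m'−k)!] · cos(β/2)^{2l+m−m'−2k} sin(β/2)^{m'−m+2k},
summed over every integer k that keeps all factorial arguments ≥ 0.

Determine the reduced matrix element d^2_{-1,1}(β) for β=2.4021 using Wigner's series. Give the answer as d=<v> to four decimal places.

d=-0.4152

d^2_{-1,1}(β=2.4021) via Wigner's sum:
c=cos(2.4021/2)=0.361379, s=sin(2.4021/2)=0.932419; N=√[1·6·6·1]=6.000000
k∈{2,3} keeps every argument non-negative
  k=2: (−1)^0·6.0000/(2)·0.3614^2·0.9324^2 = +0.340619
  k=3: (−1)^1·6.0000/(6)·0.3614^0·0.9324^4 = -0.755866
d^2_{-1,1}(2.4021) = +0.340619 -0.755866 = -0.415246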